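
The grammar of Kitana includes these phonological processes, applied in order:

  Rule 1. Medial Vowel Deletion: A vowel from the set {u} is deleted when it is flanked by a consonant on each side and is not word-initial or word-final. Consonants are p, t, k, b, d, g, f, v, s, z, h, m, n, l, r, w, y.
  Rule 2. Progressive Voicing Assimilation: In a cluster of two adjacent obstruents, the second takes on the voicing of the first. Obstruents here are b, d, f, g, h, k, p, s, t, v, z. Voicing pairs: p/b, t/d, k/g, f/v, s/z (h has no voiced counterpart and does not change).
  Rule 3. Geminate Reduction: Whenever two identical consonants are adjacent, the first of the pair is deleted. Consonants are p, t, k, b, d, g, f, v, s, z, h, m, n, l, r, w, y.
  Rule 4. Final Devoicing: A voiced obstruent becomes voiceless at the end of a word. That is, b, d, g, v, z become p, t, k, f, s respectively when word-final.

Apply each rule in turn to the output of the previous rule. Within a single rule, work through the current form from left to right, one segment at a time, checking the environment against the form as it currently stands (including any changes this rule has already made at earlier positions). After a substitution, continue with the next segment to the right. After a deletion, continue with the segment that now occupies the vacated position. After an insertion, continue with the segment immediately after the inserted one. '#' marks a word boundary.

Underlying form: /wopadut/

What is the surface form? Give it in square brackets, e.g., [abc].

Rule 1 Medial Vowel Deletion: [wopadut] → [wopadt]
Rule 2 Progressive Voicing Assimilation: [wopadt] → [wopadd]
Rule 3 Geminate Reduction: [wopadd] → [wopad]
Rule 4 Final Devoicing: [wopad] → [wopat]

[wopat]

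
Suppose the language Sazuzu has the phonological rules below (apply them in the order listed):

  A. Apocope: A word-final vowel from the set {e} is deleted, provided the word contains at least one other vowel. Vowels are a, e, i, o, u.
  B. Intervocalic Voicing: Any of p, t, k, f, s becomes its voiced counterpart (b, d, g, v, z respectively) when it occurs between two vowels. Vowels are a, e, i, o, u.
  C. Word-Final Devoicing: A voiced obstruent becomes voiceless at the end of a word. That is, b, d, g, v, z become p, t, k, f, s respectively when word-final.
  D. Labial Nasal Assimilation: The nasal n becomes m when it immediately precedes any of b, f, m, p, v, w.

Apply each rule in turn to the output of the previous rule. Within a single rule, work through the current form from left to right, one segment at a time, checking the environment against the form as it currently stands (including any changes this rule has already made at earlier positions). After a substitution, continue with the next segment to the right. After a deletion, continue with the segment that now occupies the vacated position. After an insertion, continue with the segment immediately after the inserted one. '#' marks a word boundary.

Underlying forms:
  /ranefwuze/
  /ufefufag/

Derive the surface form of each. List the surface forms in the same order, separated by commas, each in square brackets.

[ranefwus], [uvevuvak]

/ranefwuze/:
  A Apocope: [ranefwuze] → [ranefwuz]
  B Intervocalic Voicing: no change — [ranefwuz]
  C Word-Final Devoicing: [ranefwuz] → [ranefwus]
  D Labial Nasal Assimilation: no change — [ranefwus]
/ufefufag/:
  A Apocope: no change — [ufefufag]
  B Intervocalic Voicing: [ufefufag] → [uvevuvag]
  C Word-Final Devoicing: [uvevuvag] → [uvevuvak]
  D Labial Nasal Assimilation: no change — [uvevuvak]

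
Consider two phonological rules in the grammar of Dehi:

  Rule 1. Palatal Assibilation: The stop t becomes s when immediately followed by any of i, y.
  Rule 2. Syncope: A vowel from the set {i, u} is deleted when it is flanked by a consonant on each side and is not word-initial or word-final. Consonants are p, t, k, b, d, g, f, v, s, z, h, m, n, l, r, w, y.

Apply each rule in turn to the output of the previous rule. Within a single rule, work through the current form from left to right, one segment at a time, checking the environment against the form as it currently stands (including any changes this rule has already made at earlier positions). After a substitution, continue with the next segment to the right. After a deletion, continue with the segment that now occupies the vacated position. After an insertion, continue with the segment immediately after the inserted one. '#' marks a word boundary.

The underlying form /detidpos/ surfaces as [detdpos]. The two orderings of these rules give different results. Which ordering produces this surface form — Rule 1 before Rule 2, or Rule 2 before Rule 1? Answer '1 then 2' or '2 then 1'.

2 then 1

Order 1 then 2:
  1 Palatal Assibilation: [detidpos] → [desidpos]
  2 Syncope: [desidpos] → [desdpos]
  result: [desdpos]
Order 2 then 1:
  2 Syncope: [detidpos] → [detdpos]
  1 Palatal Assibilation: no change — [detdpos]
  result: [detdpos]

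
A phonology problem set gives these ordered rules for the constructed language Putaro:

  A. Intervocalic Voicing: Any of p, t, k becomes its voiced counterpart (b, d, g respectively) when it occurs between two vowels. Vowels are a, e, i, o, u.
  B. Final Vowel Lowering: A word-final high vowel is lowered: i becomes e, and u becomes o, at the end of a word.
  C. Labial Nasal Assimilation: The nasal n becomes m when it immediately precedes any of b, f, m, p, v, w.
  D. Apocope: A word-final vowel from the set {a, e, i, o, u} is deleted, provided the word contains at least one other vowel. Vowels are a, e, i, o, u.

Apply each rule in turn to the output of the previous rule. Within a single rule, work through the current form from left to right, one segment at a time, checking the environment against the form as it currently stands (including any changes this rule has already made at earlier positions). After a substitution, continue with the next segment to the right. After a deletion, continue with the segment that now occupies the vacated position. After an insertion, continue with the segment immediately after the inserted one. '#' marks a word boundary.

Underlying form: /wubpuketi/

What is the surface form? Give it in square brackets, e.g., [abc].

A Intervocalic Voicing: [wubpuketi] → [wubpugedi]
B Final Vowel Lowering: [wubpugedi] → [wubpugede]
C Labial Nasal Assimilation: no change — [wubpugede]
D Apocope: [wubpugede] → [wubpuged]

[wubpuged]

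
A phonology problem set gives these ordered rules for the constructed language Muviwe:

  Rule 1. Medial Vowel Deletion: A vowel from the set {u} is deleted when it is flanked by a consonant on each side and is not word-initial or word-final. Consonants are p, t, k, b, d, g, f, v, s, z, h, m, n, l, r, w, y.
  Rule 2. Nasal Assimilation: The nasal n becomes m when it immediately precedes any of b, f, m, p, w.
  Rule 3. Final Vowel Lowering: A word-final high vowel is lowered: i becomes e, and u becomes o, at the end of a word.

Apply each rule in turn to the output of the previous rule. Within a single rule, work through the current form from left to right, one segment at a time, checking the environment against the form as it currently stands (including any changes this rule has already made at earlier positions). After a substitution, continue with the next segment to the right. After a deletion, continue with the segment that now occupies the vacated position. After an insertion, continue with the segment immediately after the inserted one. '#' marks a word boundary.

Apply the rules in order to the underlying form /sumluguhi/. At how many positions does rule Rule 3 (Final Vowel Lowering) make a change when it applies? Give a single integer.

1

Rule 1 Medial Vowel Deletion: [sumluguhi] → [smlghi]
Rule 2 Nasal Assimilation: no change — [smlghi]
Rule 3 Final Vowel Lowering: [smlghi] → [smlghe]
Rule Rule 3 changed 1 position(s).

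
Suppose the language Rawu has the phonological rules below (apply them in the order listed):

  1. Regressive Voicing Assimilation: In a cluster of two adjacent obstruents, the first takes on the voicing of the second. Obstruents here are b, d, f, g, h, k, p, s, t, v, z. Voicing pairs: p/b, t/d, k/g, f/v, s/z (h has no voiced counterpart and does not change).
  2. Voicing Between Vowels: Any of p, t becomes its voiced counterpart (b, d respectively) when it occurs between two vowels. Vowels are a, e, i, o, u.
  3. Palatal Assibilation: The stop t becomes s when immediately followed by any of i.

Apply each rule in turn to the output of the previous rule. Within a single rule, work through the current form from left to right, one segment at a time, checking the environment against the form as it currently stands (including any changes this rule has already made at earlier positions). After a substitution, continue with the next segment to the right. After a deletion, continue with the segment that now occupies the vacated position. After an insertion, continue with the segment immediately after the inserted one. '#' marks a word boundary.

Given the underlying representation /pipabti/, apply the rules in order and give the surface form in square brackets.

1 Regressive Voicing Assimilation: [pipabti] → [pipapti]
2 Voicing Between Vowels: [pipapti] → [pibapti]
3 Palatal Assibilation: [pibapti] → [pibapsi]

[pibapsi]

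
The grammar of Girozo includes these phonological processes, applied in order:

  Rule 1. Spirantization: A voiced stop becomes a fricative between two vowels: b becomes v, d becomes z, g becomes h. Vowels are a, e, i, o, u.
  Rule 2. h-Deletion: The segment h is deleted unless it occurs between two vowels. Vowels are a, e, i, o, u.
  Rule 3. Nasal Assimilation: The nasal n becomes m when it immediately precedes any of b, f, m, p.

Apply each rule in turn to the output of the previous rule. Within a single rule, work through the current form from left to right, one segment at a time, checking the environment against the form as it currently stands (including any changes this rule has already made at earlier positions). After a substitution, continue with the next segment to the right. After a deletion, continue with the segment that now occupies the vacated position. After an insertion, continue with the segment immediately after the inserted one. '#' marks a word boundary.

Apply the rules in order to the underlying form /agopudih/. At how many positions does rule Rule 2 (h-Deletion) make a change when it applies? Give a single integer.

1

Rule 1 Spirantization: [agopudih] → [ahopuzih]
Rule 2 h-Deletion: [ahopuzih] → [ahopuzi]
Rule 3 Nasal Assimilation: no change — [ahopuzi]
Rule Rule 2 changed 1 position(s).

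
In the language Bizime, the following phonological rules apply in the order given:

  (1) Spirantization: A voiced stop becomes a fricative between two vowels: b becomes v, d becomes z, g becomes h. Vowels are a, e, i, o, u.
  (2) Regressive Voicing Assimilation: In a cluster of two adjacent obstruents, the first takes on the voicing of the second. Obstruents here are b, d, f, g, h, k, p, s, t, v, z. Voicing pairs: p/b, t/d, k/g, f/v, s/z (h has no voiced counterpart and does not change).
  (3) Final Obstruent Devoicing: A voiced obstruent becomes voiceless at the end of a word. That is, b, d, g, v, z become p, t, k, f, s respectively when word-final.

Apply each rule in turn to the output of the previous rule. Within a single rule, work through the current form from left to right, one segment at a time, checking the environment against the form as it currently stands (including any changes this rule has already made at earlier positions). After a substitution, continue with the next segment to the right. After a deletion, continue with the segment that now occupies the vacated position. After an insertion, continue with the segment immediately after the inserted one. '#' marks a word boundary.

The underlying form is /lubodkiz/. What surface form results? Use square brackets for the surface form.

[luvotkis]

(1) Spirantization: [lubodkiz] → [luvodkiz]
(2) Regressive Voicing Assimilation: [luvodkiz] → [luvotkiz]
(3) Final Obstruent Devoicing: [luvotkiz] → [luvotkis]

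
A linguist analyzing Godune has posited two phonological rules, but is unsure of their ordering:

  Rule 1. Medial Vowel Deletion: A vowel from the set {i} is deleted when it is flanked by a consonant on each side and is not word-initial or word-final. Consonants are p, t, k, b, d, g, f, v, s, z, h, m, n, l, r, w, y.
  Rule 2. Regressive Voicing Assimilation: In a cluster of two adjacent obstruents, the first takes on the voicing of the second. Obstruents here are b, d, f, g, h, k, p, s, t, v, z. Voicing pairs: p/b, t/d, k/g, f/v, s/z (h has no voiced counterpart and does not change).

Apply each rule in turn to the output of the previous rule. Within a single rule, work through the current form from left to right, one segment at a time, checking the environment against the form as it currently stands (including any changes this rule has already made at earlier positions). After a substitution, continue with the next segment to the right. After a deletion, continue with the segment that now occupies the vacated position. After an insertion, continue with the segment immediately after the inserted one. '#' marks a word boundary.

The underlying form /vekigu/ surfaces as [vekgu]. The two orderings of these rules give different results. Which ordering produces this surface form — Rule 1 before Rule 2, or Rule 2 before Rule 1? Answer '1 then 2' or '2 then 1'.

2 then 1

Order 1 then 2:
  1 Medial Vowel Deletion: [vekigu] → [vekgu]
  2 Regressive Voicing Assimilation: [vekgu] → [veggu]
  result: [veggu]
Order 2 then 1:
  2 Regressive Voicing Assimilation: no change — [vekigu]
  1 Medial Vowel Deletion: [vekigu] → [vekgu]
  result: [vekgu]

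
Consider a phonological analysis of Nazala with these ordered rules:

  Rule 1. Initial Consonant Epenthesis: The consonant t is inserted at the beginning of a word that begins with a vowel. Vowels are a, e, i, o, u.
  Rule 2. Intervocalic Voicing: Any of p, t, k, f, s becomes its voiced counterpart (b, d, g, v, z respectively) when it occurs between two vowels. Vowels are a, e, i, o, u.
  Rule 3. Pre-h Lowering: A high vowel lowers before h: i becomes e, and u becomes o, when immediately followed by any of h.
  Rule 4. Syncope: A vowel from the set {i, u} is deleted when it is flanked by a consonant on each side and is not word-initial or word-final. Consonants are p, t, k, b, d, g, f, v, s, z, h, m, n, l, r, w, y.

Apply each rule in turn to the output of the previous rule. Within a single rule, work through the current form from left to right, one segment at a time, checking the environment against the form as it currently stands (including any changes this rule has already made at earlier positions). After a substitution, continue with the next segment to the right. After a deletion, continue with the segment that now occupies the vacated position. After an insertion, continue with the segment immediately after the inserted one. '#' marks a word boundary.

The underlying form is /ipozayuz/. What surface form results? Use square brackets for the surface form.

Rule 1 Initial Consonant Epenthesis: [ipozayuz] → [tipozayuz]
Rule 2 Intervocalic Voicing: [tipozayuz] → [tibozayuz]
Rule 3 Pre-h Lowering: no change — [tibozayuz]
Rule 4 Syncope: [tibozayuz] → [tbozayz]

[tbozayz]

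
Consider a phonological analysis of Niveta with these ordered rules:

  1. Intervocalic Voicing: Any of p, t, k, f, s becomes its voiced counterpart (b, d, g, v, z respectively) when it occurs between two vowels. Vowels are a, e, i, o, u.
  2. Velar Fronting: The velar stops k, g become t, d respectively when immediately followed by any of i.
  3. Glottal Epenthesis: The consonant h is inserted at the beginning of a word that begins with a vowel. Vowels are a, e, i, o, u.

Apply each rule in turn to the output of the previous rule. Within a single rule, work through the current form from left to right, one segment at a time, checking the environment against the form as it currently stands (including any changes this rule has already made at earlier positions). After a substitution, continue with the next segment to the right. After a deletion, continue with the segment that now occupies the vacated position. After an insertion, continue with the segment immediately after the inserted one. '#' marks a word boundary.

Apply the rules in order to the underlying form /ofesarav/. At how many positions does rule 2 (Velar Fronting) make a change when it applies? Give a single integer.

0

1 Intervocalic Voicing: [ofesarav] → [ovezarav]
2 Velar Fronting: no change — [ovezarav]
3 Glottal Epenthesis: [ovezarav] → [hovezarav]
Rule 2 changed 0 position(s).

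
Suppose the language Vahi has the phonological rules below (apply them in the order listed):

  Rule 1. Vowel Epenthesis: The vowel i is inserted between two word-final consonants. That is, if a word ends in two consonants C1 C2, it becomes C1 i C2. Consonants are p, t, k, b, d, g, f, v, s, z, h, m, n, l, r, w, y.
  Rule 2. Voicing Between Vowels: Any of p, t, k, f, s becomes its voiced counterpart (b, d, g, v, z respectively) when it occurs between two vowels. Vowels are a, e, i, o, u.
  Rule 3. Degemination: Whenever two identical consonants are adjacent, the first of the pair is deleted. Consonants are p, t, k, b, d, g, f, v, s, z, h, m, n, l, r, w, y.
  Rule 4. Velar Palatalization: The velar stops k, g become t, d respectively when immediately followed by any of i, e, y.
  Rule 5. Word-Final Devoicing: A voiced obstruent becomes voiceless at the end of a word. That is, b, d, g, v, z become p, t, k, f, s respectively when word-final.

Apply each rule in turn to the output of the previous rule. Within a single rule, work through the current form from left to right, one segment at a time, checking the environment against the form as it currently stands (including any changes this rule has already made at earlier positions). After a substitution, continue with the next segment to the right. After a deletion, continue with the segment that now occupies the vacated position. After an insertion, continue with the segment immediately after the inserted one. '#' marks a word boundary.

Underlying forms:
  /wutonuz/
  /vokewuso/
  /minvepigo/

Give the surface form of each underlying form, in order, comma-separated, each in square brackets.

/wutonuz/:
  Rule 1 Vowel Epenthesis: no change — [wutonuz]
  Rule 2 Voicing Between Vowels: [wutonuz] → [wudonuz]
  Rule 3 Degemination: no change — [wudonuz]
  Rule 4 Velar Palatalization: no change — [wudonuz]
  Rule 5 Word-Final Devoicing: [wudonuz] → [wudonus]
/vokewuso/:
  Rule 1 Vowel Epenthesis: no change — [vokewuso]
  Rule 2 Voicing Between Vowels: [vokewuso] → [vogewuzo]
  Rule 3 Degemination: no change — [vogewuzo]
  Rule 4 Velar Palatalization: [vogewuzo] → [vodewuzo]
  Rule 5 Word-Final Devoicing: no change — [vodewuzo]
/minvepigo/:
  Rule 1 Vowel Epenthesis: no change — [minvepigo]
  Rule 2 Voicing Between Vowels: [minvepigo] → [minvebigo]
  Rule 3 Degemination: no change — [minvebigo]
  Rule 4 Velar Palatalization: no change — [minvebigo]
  Rule 5 Word-Final Devoicing: no change — [minvebigo]

[wudonus], [vodewuzo], [minvebigo]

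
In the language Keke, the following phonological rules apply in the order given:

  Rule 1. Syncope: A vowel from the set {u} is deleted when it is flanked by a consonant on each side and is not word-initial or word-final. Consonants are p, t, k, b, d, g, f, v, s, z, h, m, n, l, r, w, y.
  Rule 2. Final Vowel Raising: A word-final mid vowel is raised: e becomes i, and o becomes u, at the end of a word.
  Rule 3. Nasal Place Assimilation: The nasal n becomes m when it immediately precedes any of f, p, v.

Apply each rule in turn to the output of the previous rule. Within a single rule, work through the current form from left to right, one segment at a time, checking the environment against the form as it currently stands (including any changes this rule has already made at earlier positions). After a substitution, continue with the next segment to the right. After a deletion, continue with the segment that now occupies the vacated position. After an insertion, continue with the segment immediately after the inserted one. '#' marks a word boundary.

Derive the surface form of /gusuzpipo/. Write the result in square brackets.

Rule 1 Syncope: [gusuzpipo] → [gszpipo]
Rule 2 Final Vowel Raising: [gszpipo] → [gszpipu]
Rule 3 Nasal Place Assimilation: no change — [gszpipu]

[gszpipu]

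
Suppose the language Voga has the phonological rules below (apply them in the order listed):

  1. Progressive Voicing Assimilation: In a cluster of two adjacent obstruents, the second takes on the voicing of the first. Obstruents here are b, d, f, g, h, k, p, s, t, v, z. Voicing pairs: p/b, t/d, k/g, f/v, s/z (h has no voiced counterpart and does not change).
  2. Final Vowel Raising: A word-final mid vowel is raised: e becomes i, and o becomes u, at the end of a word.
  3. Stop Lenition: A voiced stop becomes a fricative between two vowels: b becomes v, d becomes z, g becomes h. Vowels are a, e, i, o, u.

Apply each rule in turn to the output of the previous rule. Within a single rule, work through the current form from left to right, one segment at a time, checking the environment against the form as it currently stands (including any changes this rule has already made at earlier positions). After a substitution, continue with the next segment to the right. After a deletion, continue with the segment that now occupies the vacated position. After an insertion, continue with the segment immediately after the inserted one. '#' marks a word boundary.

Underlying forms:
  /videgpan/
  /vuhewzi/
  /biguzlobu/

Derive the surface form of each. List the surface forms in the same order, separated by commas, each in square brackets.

/videgpan/:
  1 Progressive Voicing Assimilation: [videgpan] → [videgban]
  2 Final Vowel Raising: no change — [videgban]
  3 Stop Lenition: [videgban] → [vizegban]
/vuhewzi/:
  1 Progressive Voicing Assimilation: no change — [vuhewzi]
  2 Final Vowel Raising: no change — [vuhewzi]
  3 Stop Lenition: no change — [vuhewzi]
/biguzlobu/:
  1 Progressive Voicing Assimilation: no change — [biguzlobu]
  2 Final Vowel Raising: no change — [biguzlobu]
  3 Stop Lenition: [biguzlobu] → [bihuzlovu]

[vizegban], [vuhewzi], [bihuzlovu]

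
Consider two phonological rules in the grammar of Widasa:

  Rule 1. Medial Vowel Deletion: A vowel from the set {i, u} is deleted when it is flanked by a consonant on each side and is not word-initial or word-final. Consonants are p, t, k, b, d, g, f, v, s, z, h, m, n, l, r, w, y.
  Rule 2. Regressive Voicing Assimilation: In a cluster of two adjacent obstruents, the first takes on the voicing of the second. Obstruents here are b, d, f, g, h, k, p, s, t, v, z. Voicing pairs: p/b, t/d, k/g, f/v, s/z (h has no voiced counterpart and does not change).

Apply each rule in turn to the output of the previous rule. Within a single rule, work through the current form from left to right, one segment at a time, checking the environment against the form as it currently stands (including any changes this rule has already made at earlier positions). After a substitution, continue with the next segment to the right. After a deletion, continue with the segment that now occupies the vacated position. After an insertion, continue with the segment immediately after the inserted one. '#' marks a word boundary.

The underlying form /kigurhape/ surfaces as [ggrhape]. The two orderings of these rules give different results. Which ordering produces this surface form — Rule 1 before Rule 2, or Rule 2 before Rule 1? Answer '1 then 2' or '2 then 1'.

1 then 2

Order 1 then 2:
  1 Medial Vowel Deletion: [kigurhape] → [kgrhape]
  2 Regressive Voicing Assimilation: [kgrhape] → [ggrhape]
  result: [ggrhape]
Order 2 then 1:
  2 Regressive Voicing Assimilation: no change — [kigurhape]
  1 Medial Vowel Deletion: [kigurhape] → [kgrhape]
  result: [kgrhape]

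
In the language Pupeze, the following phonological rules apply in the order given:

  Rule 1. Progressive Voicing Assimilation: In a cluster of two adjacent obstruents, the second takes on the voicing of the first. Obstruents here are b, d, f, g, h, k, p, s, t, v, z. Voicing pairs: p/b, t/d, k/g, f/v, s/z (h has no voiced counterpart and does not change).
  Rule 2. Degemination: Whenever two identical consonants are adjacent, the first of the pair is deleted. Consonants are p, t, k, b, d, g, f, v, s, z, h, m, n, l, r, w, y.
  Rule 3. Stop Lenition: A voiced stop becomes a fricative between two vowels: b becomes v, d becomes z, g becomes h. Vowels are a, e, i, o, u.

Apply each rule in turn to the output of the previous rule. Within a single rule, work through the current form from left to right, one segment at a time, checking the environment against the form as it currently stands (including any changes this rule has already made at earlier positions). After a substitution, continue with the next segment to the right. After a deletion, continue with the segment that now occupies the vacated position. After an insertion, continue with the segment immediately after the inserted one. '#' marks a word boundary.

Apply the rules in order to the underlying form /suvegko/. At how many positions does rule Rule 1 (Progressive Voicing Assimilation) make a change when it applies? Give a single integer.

Rule 1 Progressive Voicing Assimilation: [suvegko] → [suveggo]
Rule 2 Degemination: [suveggo] → [suvego]
Rule 3 Stop Lenition: [suvego] → [suveho]
Rule Rule 1 changed 1 position(s).

1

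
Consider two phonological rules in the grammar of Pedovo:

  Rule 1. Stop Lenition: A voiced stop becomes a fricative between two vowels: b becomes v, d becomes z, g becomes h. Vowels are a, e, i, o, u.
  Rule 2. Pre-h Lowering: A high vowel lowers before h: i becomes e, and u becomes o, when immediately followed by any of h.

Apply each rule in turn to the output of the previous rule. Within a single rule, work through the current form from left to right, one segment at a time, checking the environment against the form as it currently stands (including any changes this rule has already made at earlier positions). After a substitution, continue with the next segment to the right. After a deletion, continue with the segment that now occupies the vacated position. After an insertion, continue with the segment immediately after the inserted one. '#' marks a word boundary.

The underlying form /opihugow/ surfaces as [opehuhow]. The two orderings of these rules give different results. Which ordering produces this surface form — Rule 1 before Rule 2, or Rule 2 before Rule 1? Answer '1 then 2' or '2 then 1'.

Order 1 then 2:
  1 Stop Lenition: [opihugow] → [opihuhow]
  2 Pre-h Lowering: [opihuhow] → [opehohow]
  result: [opehohow]
Order 2 then 1:
  2 Pre-h Lowering: [opihugow] → [opehugow]
  1 Stop Lenition: [opehugow] → [opehuhow]
  result: [opehuhow]

2 then 1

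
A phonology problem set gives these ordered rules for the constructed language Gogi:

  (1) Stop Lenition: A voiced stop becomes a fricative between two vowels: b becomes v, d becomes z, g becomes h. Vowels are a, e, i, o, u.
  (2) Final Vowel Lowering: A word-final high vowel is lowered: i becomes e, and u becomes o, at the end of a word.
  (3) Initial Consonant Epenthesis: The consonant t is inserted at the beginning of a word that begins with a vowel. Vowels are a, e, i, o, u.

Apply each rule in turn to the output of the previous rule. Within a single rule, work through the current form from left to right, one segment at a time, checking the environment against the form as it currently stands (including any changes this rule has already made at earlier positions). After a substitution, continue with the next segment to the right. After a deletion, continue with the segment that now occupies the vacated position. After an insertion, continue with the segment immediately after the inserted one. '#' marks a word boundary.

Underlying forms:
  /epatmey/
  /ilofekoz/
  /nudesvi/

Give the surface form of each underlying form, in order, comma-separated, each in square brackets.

/epatmey/:
  (1) Stop Lenition: no change — [epatmey]
  (2) Final Vowel Lowering: no change — [epatmey]
  (3) Initial Consonant Epenthesis: [epatmey] → [tepatmey]
/ilofekoz/:
  (1) Stop Lenition: no change — [ilofekoz]
  (2) Final Vowel Lowering: no change — [ilofekoz]
  (3) Initial Consonant Epenthesis: [ilofekoz] → [tilofekoz]
/nudesvi/:
  (1) Stop Lenition: [nudesvi] → [nuzesvi]
  (2) Final Vowel Lowering: [nuzesvi] → [nuzesve]
  (3) Initial Consonant Epenthesis: no change — [nuzesve]

[tepatmey], [tilofekoz], [nuzesve]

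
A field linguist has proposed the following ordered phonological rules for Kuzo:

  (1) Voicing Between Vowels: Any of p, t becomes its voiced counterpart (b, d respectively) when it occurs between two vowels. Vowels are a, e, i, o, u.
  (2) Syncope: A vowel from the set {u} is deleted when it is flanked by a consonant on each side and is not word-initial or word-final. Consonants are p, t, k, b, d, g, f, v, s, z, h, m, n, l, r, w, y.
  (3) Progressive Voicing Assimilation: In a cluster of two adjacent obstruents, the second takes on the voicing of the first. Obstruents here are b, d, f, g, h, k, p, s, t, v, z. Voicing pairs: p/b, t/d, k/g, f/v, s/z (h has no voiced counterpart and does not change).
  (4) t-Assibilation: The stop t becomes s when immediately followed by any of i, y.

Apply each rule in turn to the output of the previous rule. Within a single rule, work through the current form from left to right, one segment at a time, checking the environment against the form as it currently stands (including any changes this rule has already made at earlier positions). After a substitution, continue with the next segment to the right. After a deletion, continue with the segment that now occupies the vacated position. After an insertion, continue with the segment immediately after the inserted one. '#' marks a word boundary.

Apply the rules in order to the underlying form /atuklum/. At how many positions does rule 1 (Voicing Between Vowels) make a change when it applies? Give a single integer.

(1) Voicing Between Vowels: [atuklum] → [aduklum]
(2) Syncope: [aduklum] → [adklm]
(3) Progressive Voicing Assimilation: [adklm] → [adglm]
(4) t-Assibilation: no change — [adglm]
Rule 1 changed 1 position(s).

1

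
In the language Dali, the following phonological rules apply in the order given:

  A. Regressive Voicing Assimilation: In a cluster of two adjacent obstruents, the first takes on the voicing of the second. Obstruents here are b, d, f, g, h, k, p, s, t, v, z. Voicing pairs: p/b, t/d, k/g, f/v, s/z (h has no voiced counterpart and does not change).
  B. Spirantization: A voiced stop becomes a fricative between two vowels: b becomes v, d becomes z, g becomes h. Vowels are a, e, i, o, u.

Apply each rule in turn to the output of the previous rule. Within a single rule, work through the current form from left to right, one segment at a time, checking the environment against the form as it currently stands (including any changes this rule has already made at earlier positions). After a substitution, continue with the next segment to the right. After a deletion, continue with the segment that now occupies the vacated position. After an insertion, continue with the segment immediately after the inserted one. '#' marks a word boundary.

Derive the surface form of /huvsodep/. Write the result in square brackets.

[hufsozep]

A Regressive Voicing Assimilation: [huvsodep] → [hufsodep]
B Spirantization: [hufsodep] → [hufsozep]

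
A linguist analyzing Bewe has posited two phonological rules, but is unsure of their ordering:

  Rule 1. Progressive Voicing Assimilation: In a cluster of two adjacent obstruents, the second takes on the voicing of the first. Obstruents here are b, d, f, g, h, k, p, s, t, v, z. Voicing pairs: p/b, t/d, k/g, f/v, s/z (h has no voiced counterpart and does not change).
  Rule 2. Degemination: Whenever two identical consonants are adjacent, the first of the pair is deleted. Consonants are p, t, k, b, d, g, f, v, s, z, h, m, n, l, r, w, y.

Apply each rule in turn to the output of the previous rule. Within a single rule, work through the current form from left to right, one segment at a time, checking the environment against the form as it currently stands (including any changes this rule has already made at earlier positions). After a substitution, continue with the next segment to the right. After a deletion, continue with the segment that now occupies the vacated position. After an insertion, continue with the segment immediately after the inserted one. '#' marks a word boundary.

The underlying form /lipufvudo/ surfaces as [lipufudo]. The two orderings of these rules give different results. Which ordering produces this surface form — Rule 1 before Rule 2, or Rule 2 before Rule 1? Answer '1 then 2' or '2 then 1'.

1 then 2

Order 1 then 2:
  1 Progressive Voicing Assimilation: [lipufvudo] → [lipuffudo]
  2 Degemination: [lipuffudo] → [lipufudo]
  result: [lipufudo]
Order 2 then 1:
  2 Degemination: no change — [lipufvudo]
  1 Progressive Voicing Assimilation: [lipufvudo] → [lipuffudo]
  result: [lipuffudo]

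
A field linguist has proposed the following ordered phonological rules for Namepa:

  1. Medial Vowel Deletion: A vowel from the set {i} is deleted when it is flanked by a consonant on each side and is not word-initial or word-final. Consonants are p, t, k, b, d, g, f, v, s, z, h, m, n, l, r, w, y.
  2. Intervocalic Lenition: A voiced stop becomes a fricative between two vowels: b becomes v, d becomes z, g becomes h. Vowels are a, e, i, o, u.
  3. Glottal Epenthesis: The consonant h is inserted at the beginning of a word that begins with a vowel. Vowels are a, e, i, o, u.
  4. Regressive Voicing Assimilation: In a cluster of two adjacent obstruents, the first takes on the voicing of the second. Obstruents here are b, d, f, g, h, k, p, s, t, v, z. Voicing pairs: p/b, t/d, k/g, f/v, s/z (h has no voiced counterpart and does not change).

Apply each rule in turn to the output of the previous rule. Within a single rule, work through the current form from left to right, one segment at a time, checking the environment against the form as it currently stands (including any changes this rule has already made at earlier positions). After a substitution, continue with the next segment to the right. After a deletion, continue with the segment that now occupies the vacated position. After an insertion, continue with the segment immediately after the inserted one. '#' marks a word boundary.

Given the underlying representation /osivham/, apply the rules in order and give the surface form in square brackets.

1 Medial Vowel Deletion: [osivham] → [osvham]
2 Intervocalic Lenition: no change — [osvham]
3 Glottal Epenthesis: [osvham] → [hosvham]
4 Regressive Voicing Assimilation: [hosvham] → [hozfham]

[hozfham]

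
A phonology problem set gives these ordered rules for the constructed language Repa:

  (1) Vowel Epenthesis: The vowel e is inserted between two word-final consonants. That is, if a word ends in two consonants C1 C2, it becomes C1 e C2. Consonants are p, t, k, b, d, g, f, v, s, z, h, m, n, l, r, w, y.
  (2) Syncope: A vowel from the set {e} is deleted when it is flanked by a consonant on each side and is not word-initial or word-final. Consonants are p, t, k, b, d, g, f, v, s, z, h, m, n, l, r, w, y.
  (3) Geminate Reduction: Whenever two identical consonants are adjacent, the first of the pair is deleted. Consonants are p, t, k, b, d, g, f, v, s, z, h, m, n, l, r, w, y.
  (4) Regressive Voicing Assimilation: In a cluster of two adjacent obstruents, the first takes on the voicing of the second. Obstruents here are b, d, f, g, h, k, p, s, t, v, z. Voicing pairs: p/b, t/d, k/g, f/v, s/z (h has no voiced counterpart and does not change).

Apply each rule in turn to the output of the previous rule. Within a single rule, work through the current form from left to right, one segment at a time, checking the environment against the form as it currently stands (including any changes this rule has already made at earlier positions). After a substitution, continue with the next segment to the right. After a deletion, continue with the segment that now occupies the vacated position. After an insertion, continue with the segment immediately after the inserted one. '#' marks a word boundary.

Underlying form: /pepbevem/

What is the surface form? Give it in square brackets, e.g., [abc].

(1) Vowel Epenthesis: no change — [pepbevem]
(2) Syncope: [pepbevem] → [ppbvm]
(3) Geminate Reduction: [ppbvm] → [pbvm]
(4) Regressive Voicing Assimilation: [pbvm] → [bbvm]

[bbvm]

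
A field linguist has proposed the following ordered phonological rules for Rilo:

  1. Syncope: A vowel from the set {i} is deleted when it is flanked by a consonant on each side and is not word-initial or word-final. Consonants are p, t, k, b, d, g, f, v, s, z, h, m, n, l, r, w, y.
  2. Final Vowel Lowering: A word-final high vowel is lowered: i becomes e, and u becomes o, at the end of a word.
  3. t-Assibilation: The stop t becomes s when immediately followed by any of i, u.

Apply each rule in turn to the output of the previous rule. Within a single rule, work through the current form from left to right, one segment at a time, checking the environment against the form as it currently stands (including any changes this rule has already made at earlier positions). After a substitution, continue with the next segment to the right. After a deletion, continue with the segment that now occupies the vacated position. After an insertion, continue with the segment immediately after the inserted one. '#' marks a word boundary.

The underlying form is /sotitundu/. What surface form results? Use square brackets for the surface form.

1 Syncope: [sotitundu] → [sottundu]
2 Final Vowel Lowering: [sottundu] → [sottundo]
3 t-Assibilation: [sottundo] → [sotsundo]

[sotsundo]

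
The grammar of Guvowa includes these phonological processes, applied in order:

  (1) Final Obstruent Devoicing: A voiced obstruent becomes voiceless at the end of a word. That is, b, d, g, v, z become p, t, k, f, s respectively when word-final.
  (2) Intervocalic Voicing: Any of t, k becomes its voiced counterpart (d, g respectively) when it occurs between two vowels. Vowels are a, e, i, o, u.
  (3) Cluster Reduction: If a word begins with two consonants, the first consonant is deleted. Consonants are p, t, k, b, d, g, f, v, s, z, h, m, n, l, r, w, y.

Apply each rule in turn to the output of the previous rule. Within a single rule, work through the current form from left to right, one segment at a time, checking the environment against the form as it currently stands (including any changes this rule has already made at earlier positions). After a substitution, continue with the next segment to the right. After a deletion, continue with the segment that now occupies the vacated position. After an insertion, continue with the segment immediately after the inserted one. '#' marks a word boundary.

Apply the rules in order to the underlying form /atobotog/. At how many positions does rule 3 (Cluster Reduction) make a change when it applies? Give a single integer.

(1) Final Obstruent Devoicing: [atobotog] → [atobotok]
(2) Intervocalic Voicing: [atobotok] → [adobodok]
(3) Cluster Reduction: no change — [adobodok]
Rule 3 changed 0 position(s).

0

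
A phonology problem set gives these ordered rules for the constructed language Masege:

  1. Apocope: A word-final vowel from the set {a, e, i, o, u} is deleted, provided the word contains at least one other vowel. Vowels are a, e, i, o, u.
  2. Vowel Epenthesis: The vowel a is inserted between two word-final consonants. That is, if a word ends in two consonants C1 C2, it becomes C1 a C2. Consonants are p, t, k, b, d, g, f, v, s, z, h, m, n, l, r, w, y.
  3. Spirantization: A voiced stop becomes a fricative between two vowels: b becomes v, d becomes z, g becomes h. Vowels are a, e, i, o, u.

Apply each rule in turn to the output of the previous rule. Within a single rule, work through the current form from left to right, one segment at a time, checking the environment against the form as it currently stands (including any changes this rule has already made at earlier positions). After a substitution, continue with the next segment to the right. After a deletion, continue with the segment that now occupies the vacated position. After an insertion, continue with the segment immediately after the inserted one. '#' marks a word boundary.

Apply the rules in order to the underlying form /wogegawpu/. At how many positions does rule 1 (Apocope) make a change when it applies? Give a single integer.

1 Apocope: [wogegawpu] → [wogegawp]
2 Vowel Epenthesis: [wogegawp] → [wogegawap]
3 Spirantization: [wogegawap] → [wohehawap]
Rule 1 changed 1 position(s).

1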